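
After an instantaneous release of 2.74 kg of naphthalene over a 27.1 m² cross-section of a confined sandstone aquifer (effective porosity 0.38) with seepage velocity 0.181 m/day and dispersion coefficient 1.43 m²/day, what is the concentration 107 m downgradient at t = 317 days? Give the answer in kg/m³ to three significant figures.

For an instantaneous plane source, C(x,t) = M/(n_e·A·√(4πDt)) · exp(−(x−vt)²/(4Dt)), with n_e·A the pore (flow) area.
Plume center vt = 0.181 × 317 = 57.377 m, so the well at 107 m is 49.623 m downgradient of the peak.
√(4πDt) = 75.47 m, giving peak height M/(n_e·A·√(4πDt)) = 2.74/(0.38 × 27.1 × 75.47) = 0.003526 kg/m³.
(x−vt)²/(4Dt) = (49.623)²/(4 × 1.43 × 317) = 1.358; exp(−1.358) = 0.2572.
C = 0.003526 × 0.2572 = 0.000907 kg/m³.

0.000907 kg/m³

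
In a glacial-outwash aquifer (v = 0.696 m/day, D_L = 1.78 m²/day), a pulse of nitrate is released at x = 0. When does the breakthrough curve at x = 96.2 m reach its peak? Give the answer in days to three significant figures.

For the 1D instantaneous-source solution, setting ∂C/∂t = 0 at fixed x gives v²t² + 2Dt − x² = 0, so t = (√(D² + v²x²) − D)/v².
√(D² + v²x²) = √(1.78² + 0.696² × 96.2²) = 66.98; v² = 0.484416.
t = (66.98 − 1.78)/0.484416 = 135 days (vs. the pure-advection estimate x/v = 138 d).

135 days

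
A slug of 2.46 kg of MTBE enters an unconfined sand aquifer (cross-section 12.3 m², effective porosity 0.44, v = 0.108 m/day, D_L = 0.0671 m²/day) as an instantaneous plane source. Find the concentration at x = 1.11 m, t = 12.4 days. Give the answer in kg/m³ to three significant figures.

For an instantaneous plane source, C(x,t) = M/(n_e·A·√(4πDt)) · exp(−(x−vt)²/(4Dt)), with n_e·A the pore (flow) area.
Plume center vt = 0.108 × 12.4 = 1.3392 m, so the well at 1.11 m is 0.2292 m upgradient of the peak.
√(4πDt) = 3.234 m, giving peak height M/(n_e·A·√(4πDt)) = 2.46/(0.44 × 12.3 × 3.234) = 0.1406 kg/m³.
(x−vt)²/(4Dt) = (-0.2292)²/(4 × 0.0671 × 12.4) = 0.01578; exp(−0.01578) = 0.9843.
C = 0.1406 × 0.9843 = 0.138 kg/m³.

0.138 kg/m³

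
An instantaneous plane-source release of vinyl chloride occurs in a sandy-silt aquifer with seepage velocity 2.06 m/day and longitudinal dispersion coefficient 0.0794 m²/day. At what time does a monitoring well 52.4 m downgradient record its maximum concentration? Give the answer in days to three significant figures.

25.4 days

For the 1D instantaneous-source solution, setting ∂C/∂t = 0 at fixed x gives v²t² + 2Dt − x² = 0, so t = (√(D² + v²x²) − D)/v².
√(D² + v²x²) = √(0.0794² + 2.06² × 52.4²) = 107.9; v² = 4.2436.
t = (107.9 − 0.0794)/4.2436 = 25.4 days (vs. the pure-advection estimate x/v = 25.4 d).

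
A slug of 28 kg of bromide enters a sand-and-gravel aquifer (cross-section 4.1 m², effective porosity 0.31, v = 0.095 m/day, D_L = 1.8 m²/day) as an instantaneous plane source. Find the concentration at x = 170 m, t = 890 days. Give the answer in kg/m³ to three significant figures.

0.0497 kg/m³

For an instantaneous plane source, C(x,t) = M/(n_e·A·√(4πDt)) · exp(−(x−vt)²/(4Dt)), with n_e·A the pore (flow) area.
Plume center vt = 0.095 × 890 = 84.55 m, so the well at 170 m is 85.45 m downgradient of the peak.
√(4πDt) = 141.9 m, giving peak height M/(n_e·A·√(4πDt)) = 28/(0.31 × 4.1 × 141.9) = 0.1552 kg/m³.
(x−vt)²/(4Dt) = (85.45)²/(4 × 1.8 × 890) = 1.139; exp(−1.139) = 0.3201.
C = 0.1552 × 0.3201 = 0.0497 kg/m³.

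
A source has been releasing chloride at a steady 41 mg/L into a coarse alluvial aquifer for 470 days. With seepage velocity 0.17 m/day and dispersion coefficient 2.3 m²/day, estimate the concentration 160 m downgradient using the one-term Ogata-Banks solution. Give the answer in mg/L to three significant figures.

1.74 mg/L

For a continuous step input, C/C₀ ≈ ½·erfc((x−vt)/(2√(Dt))).
vt = 0.17 × 470 = 79.9 m and 2√(Dt) = 2√(2.3 × 470) = 65.76 m.
Argument (x−vt)/(2√(Dt)) = (160 − 79.9)/65.76 = 1.218; ½·erfc(1.218) = 0.04249.
C = 41 × 0.04249 = 1.74 mg/L.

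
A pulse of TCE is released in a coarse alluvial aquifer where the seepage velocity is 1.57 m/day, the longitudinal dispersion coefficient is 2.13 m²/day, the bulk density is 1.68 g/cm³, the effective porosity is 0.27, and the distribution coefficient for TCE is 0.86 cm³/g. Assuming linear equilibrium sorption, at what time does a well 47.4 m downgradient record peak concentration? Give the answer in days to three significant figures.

Retardation factor R = 1 + ρ_b·K_d/n = 1 + 1.68 × 0.86/0.27 = 6.351.
Sorption retards both mechanisms: v_R = v/R = 0.2472 m/day, D_R = D/R = 0.3354 m²/day.
Peak time from v_R²t² + 2D_R t − x² = 0: t = (√(D_R² + v_R²x²) − D_R)/v_R².
√(D_R² + v_R²x²) = √(0.3354² + 0.2472² × 47.4²) = 11.72; v_R² = 0.06111.
t = (11.72 − 0.3354)/0.06111 = 186 days.

186 days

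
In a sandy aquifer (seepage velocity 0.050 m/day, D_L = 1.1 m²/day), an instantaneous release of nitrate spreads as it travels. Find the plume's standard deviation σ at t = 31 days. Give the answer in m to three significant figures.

8.26 m

Dispersive spreading gives a Gaussian with σ² = 2Dt; advection only shifts the center.
σ = √(2 × 1.1 × 31) = 8.26 m.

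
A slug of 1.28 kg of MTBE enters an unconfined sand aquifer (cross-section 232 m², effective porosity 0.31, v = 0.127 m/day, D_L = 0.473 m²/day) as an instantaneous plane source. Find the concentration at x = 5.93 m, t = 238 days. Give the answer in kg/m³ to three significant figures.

For an instantaneous plane source, C(x,t) = M/(n_e·A·√(4πDt)) · exp(−(x−vt)²/(4Dt)), with n_e·A the pore (flow) area.
Plume center vt = 0.127 × 238 = 30.226 m, so the well at 5.93 m is 24.296 m upgradient of the peak.
√(4πDt) = 37.61 m, giving peak height M/(n_e·A·√(4πDt)) = 1.28/(0.31 × 232 × 37.61) = 0.0004732 kg/m³.
(x−vt)²/(4Dt) = (-24.296)²/(4 × 0.473 × 238) = 1.311; exp(−1.311) = 0.2696.
C = 0.0004732 × 0.2696 = 0.000128 kg/m³.

0.000128 kg/m³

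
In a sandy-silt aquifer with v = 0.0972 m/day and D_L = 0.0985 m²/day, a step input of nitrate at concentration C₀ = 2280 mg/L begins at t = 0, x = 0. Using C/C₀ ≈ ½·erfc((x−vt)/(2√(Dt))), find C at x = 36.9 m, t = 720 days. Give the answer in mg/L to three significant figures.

For a continuous step input, C/C₀ ≈ ½·erfc((x−vt)/(2√(Dt))).
vt = 0.0972 × 720 = 69.984 m and 2√(Dt) = 2√(0.0985 × 720) = 16.84 m.
Argument (x−vt)/(2√(Dt)) = (36.9 − 69.984)/16.84 = -1.965; ½·erfc(-1.965) = 0.9973.
C = 2280 × 0.9973 = 2270 mg/L.

2270 mg/L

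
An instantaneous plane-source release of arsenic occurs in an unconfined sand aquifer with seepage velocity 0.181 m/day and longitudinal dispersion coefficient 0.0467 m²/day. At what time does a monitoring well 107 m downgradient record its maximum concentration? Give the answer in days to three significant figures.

For the 1D instantaneous-source solution, setting ∂C/∂t = 0 at fixed x gives v²t² + 2Dt − x² = 0, so t = (√(D² + v²x²) − D)/v².
√(D² + v²x²) = √(0.0467² + 0.181² × 107²) = 19.37; v² = 0.032761.
t = (19.37 − 0.0467)/0.032761 = 590 days (vs. the pure-advection estimate x/v = 591 d).

590 days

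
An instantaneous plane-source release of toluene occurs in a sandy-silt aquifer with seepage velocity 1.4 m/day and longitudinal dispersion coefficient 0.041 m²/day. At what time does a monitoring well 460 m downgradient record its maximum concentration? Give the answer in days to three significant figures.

For the 1D instantaneous-source solution, setting ∂C/∂t = 0 at fixed x gives v²t² + 2Dt − x² = 0, so t = (√(D² + v²x²) − D)/v².
√(D² + v²x²) = √(0.041² + 1.4² × 460²) = 644.0; v² = 1.96.
t = (644.0 − 0.041)/1.96 = 329 days (vs. the pure-advection estimate x/v = 329 d).

329 days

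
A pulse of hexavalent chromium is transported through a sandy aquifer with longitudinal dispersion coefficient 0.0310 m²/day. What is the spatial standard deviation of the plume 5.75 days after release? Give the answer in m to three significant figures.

Dispersive spreading gives a Gaussian with σ² = 2Dt; advection only shifts the center.
σ = √(2 × 0.0310 × 5.75) = 0.597 m.

0.597 m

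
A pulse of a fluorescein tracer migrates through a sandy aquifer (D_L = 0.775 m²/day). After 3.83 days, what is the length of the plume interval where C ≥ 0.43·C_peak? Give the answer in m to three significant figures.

The plume is Gaussian with σ = √(2Dt) = √(2 × 0.775 × 3.83) = 2.436 m.
C/C_peak = exp(−Δx²/(2σ²)) = 0.43 ⇒ Δx = σ·√(−2 ln 0.43) = 2.436 × 1.299 = 3.164 m.
Width = 2Δx = 6.33 m.

6.33 m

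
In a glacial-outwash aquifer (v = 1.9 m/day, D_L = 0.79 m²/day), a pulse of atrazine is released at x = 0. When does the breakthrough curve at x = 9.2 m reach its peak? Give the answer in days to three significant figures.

4.63 days

For the 1D instantaneous-source solution, setting ∂C/∂t = 0 at fixed x gives v²t² + 2Dt − x² = 0, so t = (√(D² + v²x²) − D)/v².
√(D² + v²x²) = √(0.79² + 1.9² × 9.2²) = 17.50; v² = 3.61.
t = (17.50 − 0.79)/3.61 = 4.63 days (vs. the pure-advection estimate x/v = 4.84 d).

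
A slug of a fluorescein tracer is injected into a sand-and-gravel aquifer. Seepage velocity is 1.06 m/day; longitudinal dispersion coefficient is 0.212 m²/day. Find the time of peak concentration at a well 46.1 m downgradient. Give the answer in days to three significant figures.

For the 1D instantaneous-source solution, setting ∂C/∂t = 0 at fixed x gives v²t² + 2Dt − x² = 0, so t = (√(D² + v²x²) − D)/v².
√(D² + v²x²) = √(0.212² + 1.06² × 46.1²) = 48.87; v² = 1.1236.
t = (48.87 − 0.212)/1.1236 = 43.3 days (vs. the pure-advection estimate x/v = 43.5 d).

43.3 days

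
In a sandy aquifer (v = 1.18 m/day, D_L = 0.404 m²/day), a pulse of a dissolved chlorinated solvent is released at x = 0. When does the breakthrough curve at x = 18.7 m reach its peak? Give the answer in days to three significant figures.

For the 1D instantaneous-source solution, setting ∂C/∂t = 0 at fixed x gives v²t² + 2Dt − x² = 0, so t = (√(D² + v²x²) − D)/v².
√(D² + v²x²) = √(0.404² + 1.18² × 18.7²) = 22.07; v² = 1.3924.
t = (22.07 − 0.404)/1.3924 = 15.6 days (vs. the pure-advection estimate x/v = 15.8 d).

15.6 days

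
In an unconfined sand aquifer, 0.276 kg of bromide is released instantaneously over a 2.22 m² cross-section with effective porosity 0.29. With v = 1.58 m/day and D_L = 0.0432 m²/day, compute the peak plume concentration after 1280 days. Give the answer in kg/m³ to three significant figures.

0.0163 kg/m³

The peak of an instantaneous 1D plume sits at x = vt; there the Gaussian factor is 1 and C_max = M/(n_e·A·√(4πDt)), where n_e·A is the pore area the mass is dissolved in.
√(4πDt) = √(4π × 0.0432 × 1280) = 26.36 m, so C_max = 0.276/(0.29 × 2.22 × 26.36) = 0.0163 kg/m³.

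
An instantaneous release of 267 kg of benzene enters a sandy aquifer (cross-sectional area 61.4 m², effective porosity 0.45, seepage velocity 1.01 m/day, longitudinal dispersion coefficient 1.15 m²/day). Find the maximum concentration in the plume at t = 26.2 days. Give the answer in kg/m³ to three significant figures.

The peak of an instantaneous 1D plume sits at x = vt; there the Gaussian factor is 1 and C_max = M/(n_e·A·√(4πDt)), where n_e·A is the pore area the mass is dissolved in.
√(4πDt) = √(4π × 1.15 × 26.2) = 19.46 m, so C_max = 267/(0.45 × 61.4 × 19.46) = 0.497 kg/m³.

0.497 kg/m³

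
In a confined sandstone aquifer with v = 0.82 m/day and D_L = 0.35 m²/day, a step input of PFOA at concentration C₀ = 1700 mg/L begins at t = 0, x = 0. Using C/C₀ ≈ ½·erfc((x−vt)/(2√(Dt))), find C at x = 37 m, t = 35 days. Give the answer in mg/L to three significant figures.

79.5 mg/L

For a continuous step input, C/C₀ ≈ ½·erfc((x−vt)/(2√(Dt))).
vt = 0.82 × 35 = 28.7 m and 2√(Dt) = 2√(0.35 × 35) = 7.000 m.
Argument (x−vt)/(2√(Dt)) = (37 − 28.7)/7.000 = 1.186; ½·erfc(1.186) = 0.04675.
C = 1700 × 0.04675 = 79.5 mg/L.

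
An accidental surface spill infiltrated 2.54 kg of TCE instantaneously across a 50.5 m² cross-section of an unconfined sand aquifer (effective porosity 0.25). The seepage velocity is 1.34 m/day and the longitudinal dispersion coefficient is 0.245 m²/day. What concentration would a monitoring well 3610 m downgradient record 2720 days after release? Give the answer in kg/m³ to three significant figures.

For an instantaneous plane source, C(x,t) = M/(n_e·A·√(4πDt)) · exp(−(x−vt)²/(4Dt)), with n_e·A the pore (flow) area.
Plume center vt = 1.34 × 2720 = 3644.8 m, so the well at 3610 m is 34.8 m upgradient of the peak.
√(4πDt) = 91.51 m, giving peak height M/(n_e·A·√(4πDt)) = 2.54/(0.25 × 50.5 × 91.51) = 0.002199 kg/m³.
(x−vt)²/(4Dt) = (-34.8)²/(4 × 0.245 × 2720) = 0.4543; exp(−0.4543) = 0.6349.
C = 0.002199 × 0.6349 = 0.00140 kg/m³.

0.00140 kg/m³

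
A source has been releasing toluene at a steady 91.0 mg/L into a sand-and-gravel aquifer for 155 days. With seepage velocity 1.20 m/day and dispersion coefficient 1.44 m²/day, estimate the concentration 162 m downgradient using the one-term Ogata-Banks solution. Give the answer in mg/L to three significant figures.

79.4 mg/L

For a continuous step input, C/C₀ ≈ ½·erfc((x−vt)/(2√(Dt))).
vt = 1.20 × 155 = 186 m and 2√(Dt) = 2√(1.44 × 155) = 29.88 m.
Argument (x−vt)/(2√(Dt)) = (162 − 186)/29.88 = -0.8032; ½·erfc(-0.8032) = 0.8720.
C = 91.0 × 0.8720 = 79.4 mg/L.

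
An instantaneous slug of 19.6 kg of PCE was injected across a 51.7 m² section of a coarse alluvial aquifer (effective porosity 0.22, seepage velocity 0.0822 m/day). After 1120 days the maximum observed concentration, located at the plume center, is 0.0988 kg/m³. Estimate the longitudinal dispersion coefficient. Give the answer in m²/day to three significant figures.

0.0216 m²/day

At the plume center C_max = M/(n_e·A·√(4πDt)), so D = M²/(4πt·(n_e·A·C_max)²).
n_e·A·C_max = 0.22 × 51.7 × 0.0988 = 1.124 kg/m.
D = 19.6²/(4π × 1120 × 1.124²) = 0.0216 m²/day.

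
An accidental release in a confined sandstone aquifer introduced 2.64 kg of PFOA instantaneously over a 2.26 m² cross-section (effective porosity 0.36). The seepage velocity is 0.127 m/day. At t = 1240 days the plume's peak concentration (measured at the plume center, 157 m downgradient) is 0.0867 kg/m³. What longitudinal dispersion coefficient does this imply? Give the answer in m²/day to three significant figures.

0.0899 m²/day

At the plume center C_max = M/(n_e·A·√(4πDt)), so D = M²/(4πt·(n_e·A·C_max)²).
n_e·A·C_max = 0.36 × 2.26 × 0.0867 = 0.07054 kg/m.
D = 2.64²/(4π × 1240 × 0.07054²) = 0.0899 m²/day.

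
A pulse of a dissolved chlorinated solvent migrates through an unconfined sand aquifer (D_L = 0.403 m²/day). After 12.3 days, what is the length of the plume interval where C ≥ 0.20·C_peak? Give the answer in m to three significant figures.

The plume is Gaussian with σ = √(2Dt) = √(2 × 0.403 × 12.3) = 3.149 m.
C/C_peak = exp(−Δx²/(2σ²)) = 0.20 ⇒ Δx = σ·√(−2 ln 0.20) = 3.149 × 1.794 = 5.649 m.
Width = 2Δx = 11.3 m.

11.3 m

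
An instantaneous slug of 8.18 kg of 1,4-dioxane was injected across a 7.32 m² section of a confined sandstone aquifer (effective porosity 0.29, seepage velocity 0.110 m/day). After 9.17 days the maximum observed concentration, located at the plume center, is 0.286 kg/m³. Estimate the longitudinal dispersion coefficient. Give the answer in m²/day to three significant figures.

At the plume center C_max = M/(n_e·A·√(4πDt)), so D = M²/(4πt·(n_e·A·C_max)²).
n_e·A·C_max = 0.29 × 7.32 × 0.286 = 0.6071 kg/m.
D = 8.18²/(4π × 9.17 × 0.6071²) = 1.58 m²/day.

1.58 m²/day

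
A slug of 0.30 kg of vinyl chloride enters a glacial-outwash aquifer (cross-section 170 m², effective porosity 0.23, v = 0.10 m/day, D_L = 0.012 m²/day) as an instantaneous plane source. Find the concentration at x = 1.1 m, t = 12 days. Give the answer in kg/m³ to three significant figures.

0.00561 kg/m³

For an instantaneous plane source, C(x,t) = M/(n_e·A·√(4πDt)) · exp(−(x−vt)²/(4Dt)), with n_e·A the pore (flow) area.
Plume center vt = 0.10 × 12 = 1.2 m, so the well at 1.1 m is 0.1 m upgradient of the peak.
√(4πDt) = 1.345 m, giving peak height M/(n_e·A·√(4πDt)) = 0.30/(0.23 × 170 × 1.345) = 0.005705 kg/m³.
(x−vt)²/(4Dt) = (-0.1)²/(4 × 0.012 × 12) = 0.01736; exp(−0.01736) = 0.9828.
C = 0.005705 × 0.9828 = 0.00561 kg/m³.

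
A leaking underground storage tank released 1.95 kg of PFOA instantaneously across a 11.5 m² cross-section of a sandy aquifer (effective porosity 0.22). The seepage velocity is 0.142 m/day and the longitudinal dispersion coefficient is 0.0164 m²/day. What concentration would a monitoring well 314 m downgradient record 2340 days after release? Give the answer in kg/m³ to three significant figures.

For an instantaneous plane source, C(x,t) = M/(n_e·A·√(4πDt)) · exp(−(x−vt)²/(4Dt)), with n_e·A the pore (flow) area.
Plume center vt = 0.142 × 2340 = 332.28 m, so the well at 314 m is 18.28 m upgradient of the peak.
√(4πDt) = 21.96 m, giving peak height M/(n_e·A·√(4πDt)) = 1.95/(0.22 × 11.5 × 21.96) = 0.03510 kg/m³.
(x−vt)²/(4Dt) = (-18.28)²/(4 × 0.0164 × 2340) = 2.177; exp(−2.177) = 0.1134.
C = 0.03510 × 0.1134 = 0.00398 kg/m³.

0.00398 kg/m³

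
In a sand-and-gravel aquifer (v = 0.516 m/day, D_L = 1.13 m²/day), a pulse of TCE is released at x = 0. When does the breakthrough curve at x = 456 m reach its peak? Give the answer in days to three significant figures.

For the 1D instantaneous-source solution, setting ∂C/∂t = 0 at fixed x gives v²t² + 2Dt − x² = 0, so t = (√(D² + v²x²) − D)/v².
√(D² + v²x²) = √(1.13² + 0.516² × 456²) = 235.3; v² = 0.266256.
t = (235.3 − 1.13)/0.266256 = 879 days (vs. the pure-advection estimate x/v = 884 d).

879 days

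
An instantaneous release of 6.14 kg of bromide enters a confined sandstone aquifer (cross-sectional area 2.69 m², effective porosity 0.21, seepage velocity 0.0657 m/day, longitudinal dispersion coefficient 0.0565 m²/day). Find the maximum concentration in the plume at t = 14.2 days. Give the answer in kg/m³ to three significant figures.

The peak of an instantaneous 1D plume sits at x = vt; there the Gaussian factor is 1 and C_max = M/(n_e·A·√(4πDt)), where n_e·A is the pore area the mass is dissolved in.
√(4πDt) = √(4π × 0.0565 × 14.2) = 3.175 m, so C_max = 6.14/(0.21 × 2.69 × 3.175) = 3.42 kg/m³.

3.42 kg/m³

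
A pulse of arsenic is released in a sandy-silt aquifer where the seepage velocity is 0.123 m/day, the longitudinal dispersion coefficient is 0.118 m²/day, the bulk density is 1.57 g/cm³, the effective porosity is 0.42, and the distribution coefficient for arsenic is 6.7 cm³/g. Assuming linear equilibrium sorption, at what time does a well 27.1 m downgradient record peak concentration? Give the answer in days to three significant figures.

5540 days

Retardation factor R = 1 + ρ_b·K_d/n = 1 + 1.57 × 6.7/0.42 = 26.05.
Sorption retards both mechanisms: v_R = v/R = 0.004722 m/day, D_R = D/R = 0.004530 m²/day.
Peak time from v_R²t² + 2D_R t − x² = 0: t = (√(D_R² + v_R²x²) − D_R)/v_R².
√(D_R² + v_R²x²) = √(0.004530² + 0.004722² × 27.1²) = 0.1280; v_R² = 2.230e-05.
t = (0.1280 − 0.004530)/2.230e-05 = 5540 days.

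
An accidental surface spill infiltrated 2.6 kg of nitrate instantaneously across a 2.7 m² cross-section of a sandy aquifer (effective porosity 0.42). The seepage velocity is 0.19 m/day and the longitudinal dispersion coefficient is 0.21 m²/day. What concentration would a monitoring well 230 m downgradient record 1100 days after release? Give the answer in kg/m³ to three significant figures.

0.0264 kg/m³

For an instantaneous plane source, C(x,t) = M/(n_e·A·√(4πDt)) · exp(−(x−vt)²/(4Dt)), with n_e·A the pore (flow) area.
Plume center vt = 0.19 × 1100 = 209 m, so the well at 230 m is 21 m downgradient of the peak.
√(4πDt) = 53.88 m, giving peak height M/(n_e·A·√(4πDt)) = 2.6/(0.42 × 2.7 × 53.88) = 0.04255 kg/m³.
(x−vt)²/(4Dt) = (21)²/(4 × 0.21 × 1100) = 0.4773; exp(−0.4773) = 0.6205.
C = 0.04255 × 0.6205 = 0.0264 kg/m³.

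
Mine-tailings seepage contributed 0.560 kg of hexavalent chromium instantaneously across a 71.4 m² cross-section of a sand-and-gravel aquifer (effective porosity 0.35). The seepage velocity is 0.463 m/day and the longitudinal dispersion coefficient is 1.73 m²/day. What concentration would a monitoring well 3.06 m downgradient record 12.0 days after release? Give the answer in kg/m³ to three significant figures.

0.00129 kg/m³

For an instantaneous plane source, C(x,t) = M/(n_e·A·√(4πDt)) · exp(−(x−vt)²/(4Dt)), with n_e·A the pore (flow) area.
Plume center vt = 0.463 × 12.0 = 5.556 m, so the well at 3.06 m is 2.496 m upgradient of the peak.
√(4πDt) = 16.15 m, giving peak height M/(n_e·A·√(4πDt)) = 0.560/(0.35 × 71.4 × 16.15) = 0.001388 kg/m³.
(x−vt)²/(4Dt) = (-2.496)²/(4 × 1.73 × 12.0) = 0.07502; exp(−0.07502) = 0.9277.
C = 0.001388 × 0.9277 = 0.00129 kg/m³.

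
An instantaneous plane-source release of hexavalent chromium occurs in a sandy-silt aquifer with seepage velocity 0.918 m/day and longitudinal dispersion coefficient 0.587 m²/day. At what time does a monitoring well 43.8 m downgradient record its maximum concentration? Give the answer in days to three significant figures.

47.0 days

For the 1D instantaneous-source solution, setting ∂C/∂t = 0 at fixed x gives v²t² + 2Dt − x² = 0, so t = (√(D² + v²x²) − D)/v².
√(D² + v²x²) = √(0.587² + 0.918² × 43.8²) = 40.21; v² = 0.842724.
t = (40.21 − 0.587)/0.842724 = 47.0 days (vs. the pure-advection estimate x/v = 47.7 d).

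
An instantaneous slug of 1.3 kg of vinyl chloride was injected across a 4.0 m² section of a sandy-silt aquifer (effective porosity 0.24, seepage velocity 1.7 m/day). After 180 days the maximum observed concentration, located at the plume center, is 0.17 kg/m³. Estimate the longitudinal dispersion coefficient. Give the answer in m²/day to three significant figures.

At the plume center C_max = M/(n_e·A·√(4πDt)), so D = M²/(4πt·(n_e·A·C_max)²).
n_e·A·C_max = 0.24 × 4.0 × 0.17 = 0.1632 kg/m.
D = 1.3²/(4π × 180 × 0.1632²) = 0.0281 m²/day.

0.0281 m²/day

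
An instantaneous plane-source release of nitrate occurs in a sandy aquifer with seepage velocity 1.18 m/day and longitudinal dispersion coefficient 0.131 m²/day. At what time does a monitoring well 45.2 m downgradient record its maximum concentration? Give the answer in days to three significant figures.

For the 1D instantaneous-source solution, setting ∂C/∂t = 0 at fixed x gives v²t² + 2Dt − x² = 0, so t = (√(D² + v²x²) − D)/v².
√(D² + v²x²) = √(0.131² + 1.18² × 45.2²) = 53.34; v² = 1.3924.
t = (53.34 − 0.131)/1.3924 = 38.2 days (vs. the pure-advection estimate x/v = 38.3 d).

38.2 days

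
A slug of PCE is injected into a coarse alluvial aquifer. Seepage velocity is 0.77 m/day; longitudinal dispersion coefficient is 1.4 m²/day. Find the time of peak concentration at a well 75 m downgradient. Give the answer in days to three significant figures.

For the 1D instantaneous-source solution, setting ∂C/∂t = 0 at fixed x gives v²t² + 2Dt − x² = 0, so t = (√(D² + v²x²) − D)/v².
√(D² + v²x²) = √(1.4² + 0.77² × 75²) = 57.77; v² = 0.5929.
t = (57.77 − 1.4)/0.5929 = 95.1 days (vs. the pure-advection estimate x/v = 97.4 d).

95.1 days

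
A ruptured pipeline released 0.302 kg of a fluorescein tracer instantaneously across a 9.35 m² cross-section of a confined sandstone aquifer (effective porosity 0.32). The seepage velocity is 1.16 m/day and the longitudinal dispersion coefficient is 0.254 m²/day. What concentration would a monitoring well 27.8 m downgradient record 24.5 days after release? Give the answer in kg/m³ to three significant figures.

0.0112 kg/m³

For an instantaneous plane source, C(x,t) = M/(n_e·A·√(4πDt)) · exp(−(x−vt)²/(4Dt)), with n_e·A the pore (flow) area.
Plume center vt = 1.16 × 24.5 = 28.42 m, so the well at 27.8 m is 0.62 m upgradient of the peak.
√(4πDt) = 8.843 m, giving peak height M/(n_e·A·√(4πDt)) = 0.302/(0.32 × 9.35 × 8.843) = 0.01141 kg/m³.
(x−vt)²/(4Dt) = (-0.62)²/(4 × 0.254 × 24.5) = 0.01544; exp(−0.01544) = 0.9847.
C = 0.01141 × 0.9847 = 0.0112 kg/m³.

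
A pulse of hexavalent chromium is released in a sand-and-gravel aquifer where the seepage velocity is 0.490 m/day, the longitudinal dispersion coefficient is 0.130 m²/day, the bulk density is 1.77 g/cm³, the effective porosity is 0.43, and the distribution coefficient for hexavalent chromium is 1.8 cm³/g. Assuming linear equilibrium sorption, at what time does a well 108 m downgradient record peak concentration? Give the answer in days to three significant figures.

1850 days

Retardation factor R = 1 + ρ_b·K_d/n = 1 + 1.77 × 1.8/0.43 = 8.409.
Sorption retards both mechanisms: v_R = v/R = 0.05827 m/day, D_R = D/R = 0.01546 m²/day.
Peak time from v_R²t² + 2D_R t − x² = 0: t = (√(D_R² + v_R²x²) − D_R)/v_R².
√(D_R² + v_R²x²) = √(0.01546² + 0.05827² × 108²) = 6.293; v_R² = 0.003395.
t = (6.293 − 0.01546)/0.003395 = 1850 days.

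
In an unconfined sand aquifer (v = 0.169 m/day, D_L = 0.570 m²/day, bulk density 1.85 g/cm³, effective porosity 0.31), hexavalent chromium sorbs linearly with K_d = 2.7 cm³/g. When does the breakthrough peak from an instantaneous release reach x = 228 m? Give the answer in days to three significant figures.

22700 days

Retardation factor R = 1 + ρ_b·K_d/n = 1 + 1.85 × 2.7/0.31 = 17.11.
Sorption retards both mechanisms: v_R = v/R = 0.009877 m/day, D_R = D/R = 0.03331 m²/day.
Peak time from v_R²t² + 2D_R t − x² = 0: t = (√(D_R² + v_R²x²) − D_R)/v_R².
√(D_R² + v_R²x²) = √(0.03331² + 0.009877² × 228²) = 2.252; v_R² = 9.756e-05.
t = (2.252 − 0.03331)/9.756e-05 = 22700 days.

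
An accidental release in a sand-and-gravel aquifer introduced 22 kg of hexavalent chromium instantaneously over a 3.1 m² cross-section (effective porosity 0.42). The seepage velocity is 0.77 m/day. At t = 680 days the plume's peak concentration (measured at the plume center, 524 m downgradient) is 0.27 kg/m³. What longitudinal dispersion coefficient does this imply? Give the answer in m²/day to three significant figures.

0.458 m²/day

At the plume center C_max = M/(n_e·A·√(4πDt)), so D = M²/(4πt·(n_e·A·C_max)²).
n_e·A·C_max = 0.42 × 3.1 × 0.27 = 0.3515 kg/m.
D = 22²/(4π × 680 × 0.3515²) = 0.458 m²/day.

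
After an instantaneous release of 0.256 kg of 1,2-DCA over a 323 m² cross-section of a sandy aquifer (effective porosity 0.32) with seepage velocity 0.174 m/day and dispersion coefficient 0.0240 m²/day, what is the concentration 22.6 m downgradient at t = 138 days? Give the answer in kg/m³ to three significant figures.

0.000330 kg/m³

For an instantaneous plane source, C(x,t) = M/(n_e·A·√(4πDt)) · exp(−(x−vt)²/(4Dt)), with n_e·A the pore (flow) area.
Plume center vt = 0.174 × 138 = 24.012 m, so the well at 22.6 m is 1.412 m upgradient of the peak.
√(4πDt) = 6.451 m, giving peak height M/(n_e·A·√(4πDt)) = 0.256/(0.32 × 323 × 6.451) = 0.0003839 kg/m³.
(x−vt)²/(4Dt) = (-1.412)²/(4 × 0.0240 × 138) = 0.1505; exp(−0.1505) = 0.8603.
C = 0.0003839 × 0.8603 = 0.000330 kg/m³.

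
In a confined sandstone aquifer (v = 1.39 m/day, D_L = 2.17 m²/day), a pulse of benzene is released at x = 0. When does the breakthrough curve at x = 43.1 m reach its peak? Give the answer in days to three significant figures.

29.9 days

For the 1D instantaneous-source solution, setting ∂C/∂t = 0 at fixed x gives v²t² + 2Dt − x² = 0, so t = (√(D² + v²x²) − D)/v².
√(D² + v²x²) = √(2.17² + 1.39² × 43.1²) = 59.95; v² = 1.9321.
t = (59.95 − 2.17)/1.9321 = 29.9 days (vs. the pure-advection estimate x/v = 31.0 d).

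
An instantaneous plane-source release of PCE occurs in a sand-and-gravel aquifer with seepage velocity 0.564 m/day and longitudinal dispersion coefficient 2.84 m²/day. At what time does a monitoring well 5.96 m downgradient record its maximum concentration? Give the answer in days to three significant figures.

4.91 days

For the 1D instantaneous-source solution, setting ∂C/∂t = 0 at fixed x gives v²t² + 2Dt − x² = 0, so t = (√(D² + v²x²) − D)/v².
√(D² + v²x²) = √(2.84² + 0.564² × 5.96²) = 4.401; v² = 0.318096.
t = (4.401 − 2.84)/0.318096 = 4.91 days (vs. the pure-advection estimate x/v = 10.6 d).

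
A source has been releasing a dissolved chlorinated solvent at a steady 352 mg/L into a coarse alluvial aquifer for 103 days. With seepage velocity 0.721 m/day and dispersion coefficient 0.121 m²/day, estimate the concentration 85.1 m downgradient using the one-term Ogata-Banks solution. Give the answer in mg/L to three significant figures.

5.27 mg/L

For a continuous step input, C/C₀ ≈ ½·erfc((x−vt)/(2√(Dt))).
vt = 0.721 × 103 = 74.263 m and 2√(Dt) = 2√(0.121 × 103) = 7.061 m.
Argument (x−vt)/(2√(Dt)) = (85.1 − 74.263)/7.061 = 1.535; ½·erfc(1.535) = 0.01497.
C = 352 × 0.01497 = 5.27 mg/L.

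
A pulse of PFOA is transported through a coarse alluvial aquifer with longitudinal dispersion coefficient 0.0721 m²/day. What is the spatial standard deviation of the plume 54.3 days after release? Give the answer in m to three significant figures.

Dispersive spreading gives a Gaussian with σ² = 2Dt; advection only shifts the center.
σ = √(2 × 0.0721 × 54.3) = 2.80 m.

2.80 m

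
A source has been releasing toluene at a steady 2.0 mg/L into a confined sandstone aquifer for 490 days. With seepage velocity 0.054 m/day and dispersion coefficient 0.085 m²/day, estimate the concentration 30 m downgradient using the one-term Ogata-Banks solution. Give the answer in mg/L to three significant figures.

0.698 mg/L

For a continuous step input, C/C₀ ≈ ½·erfc((x−vt)/(2√(Dt))).
vt = 0.054 × 490 = 26.46 m and 2√(Dt) = 2√(0.085 × 490) = 12.91 m.
Argument (x−vt)/(2√(Dt)) = (30 − 26.46)/12.91 = 0.2742; ½·erfc(0.2742) = 0.3491.
C = 2.0 × 0.3491 = 0.698 mg/L.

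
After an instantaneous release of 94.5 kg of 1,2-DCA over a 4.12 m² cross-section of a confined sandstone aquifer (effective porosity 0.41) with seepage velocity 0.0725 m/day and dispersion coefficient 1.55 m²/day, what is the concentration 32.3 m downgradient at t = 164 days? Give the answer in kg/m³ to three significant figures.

For an instantaneous plane source, C(x,t) = M/(n_e·A·√(4πDt)) · exp(−(x−vt)²/(4Dt)), with n_e·A the pore (flow) area.
Plume center vt = 0.0725 × 164 = 11.89 m, so the well at 32.3 m is 20.41 m downgradient of the peak.
√(4πDt) = 56.52 m, giving peak height M/(n_e·A·√(4πDt)) = 94.5/(0.41 × 4.12 × 56.52) = 0.9898 kg/m³.
(x−vt)²/(4Dt) = (20.41)²/(4 × 1.55 × 164) = 0.4097; exp(−0.4097) = 0.6638.
C = 0.9898 × 0.6638 = 0.657 kg/m³.

0.657 kg/m³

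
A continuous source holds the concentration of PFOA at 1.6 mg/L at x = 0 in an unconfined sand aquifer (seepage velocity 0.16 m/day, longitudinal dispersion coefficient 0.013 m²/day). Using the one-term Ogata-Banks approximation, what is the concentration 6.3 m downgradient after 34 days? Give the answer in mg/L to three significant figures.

For a continuous step input, C/C₀ ≈ ½·erfc((x−vt)/(2√(Dt))).
vt = 0.16 × 34 = 5.44 m and 2√(Dt) = 2√(0.013 × 34) = 1.330 m.
Argument (x−vt)/(2√(Dt)) = (6.3 − 5.44)/1.330 = 0.6466; ½·erfc(0.6466) = 0.1802.
C = 1.6 × 0.1802 = 0.288 mg/L.

0.288 mg/L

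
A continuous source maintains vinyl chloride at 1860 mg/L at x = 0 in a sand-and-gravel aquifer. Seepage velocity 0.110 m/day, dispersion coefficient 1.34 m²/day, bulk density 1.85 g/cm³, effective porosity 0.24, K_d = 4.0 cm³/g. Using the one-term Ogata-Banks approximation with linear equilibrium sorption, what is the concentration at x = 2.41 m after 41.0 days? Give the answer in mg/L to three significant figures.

207 mg/L

Retardation factor R = 1 + ρ_b·K_d/n = 1 + 1.85 × 4.0/0.24 = 31.83.
Sorption retards both mechanisms: v_R = v/R = 0.003456 m/day, D_R = D/R = 0.04210 m²/day.
v_R·t = 0.003456 × 41.0 = 0.141696 m; 2√(D_R t) = 2.628 m; argument = (2.41 − 0.141696)/2.628 = 0.8631.
C = C₀ × ½·erfc(0.8631) = 1860 × 0.1111 = 207 mg/L.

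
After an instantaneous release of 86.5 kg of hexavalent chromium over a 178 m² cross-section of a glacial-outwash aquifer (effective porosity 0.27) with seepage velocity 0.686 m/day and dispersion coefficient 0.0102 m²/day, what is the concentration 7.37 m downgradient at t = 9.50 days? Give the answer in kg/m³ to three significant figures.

For an instantaneous plane source, C(x,t) = M/(n_e·A·√(4πDt)) · exp(−(x−vt)²/(4Dt)), with n_e·A the pore (flow) area.
Plume center vt = 0.686 × 9.50 = 6.517 m, so the well at 7.37 m is 0.853 m downgradient of the peak.
√(4πDt) = 1.103 m, giving peak height M/(n_e·A·√(4πDt)) = 86.5/(0.27 × 178 × 1.103) = 1.632 kg/m³.
(x−vt)²/(4Dt) = (0.853)²/(4 × 0.0102 × 9.50) = 1.877; exp(−1.877) = 0.1530.
C = 1.632 × 0.1530 = 0.250 kg/m³.

0.250 kg/m³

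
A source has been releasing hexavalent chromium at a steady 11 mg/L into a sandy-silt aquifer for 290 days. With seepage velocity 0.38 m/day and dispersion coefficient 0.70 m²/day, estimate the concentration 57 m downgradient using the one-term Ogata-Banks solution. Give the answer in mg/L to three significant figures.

11.0 mg/L

For a continuous step input, C/C₀ ≈ ½·erfc((x−vt)/(2√(Dt))).
vt = 0.38 × 290 = 110.2 m and 2√(Dt) = 2√(0.70 × 290) = 28.50 m.
Argument (x−vt)/(2√(Dt)) = (57 − 110.2)/28.50 = -1.867; ½·erfc(-1.867) = 0.9959.
C = 11 × 0.9959 = 11.0 mg/L.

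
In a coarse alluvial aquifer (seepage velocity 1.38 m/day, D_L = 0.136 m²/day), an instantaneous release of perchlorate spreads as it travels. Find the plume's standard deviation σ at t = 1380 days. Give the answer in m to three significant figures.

19.4 m

Dispersive spreading gives a Gaussian with σ² = 2Dt; advection only shifts the center.
σ = √(2 × 0.136 × 1380) = 19.4 m.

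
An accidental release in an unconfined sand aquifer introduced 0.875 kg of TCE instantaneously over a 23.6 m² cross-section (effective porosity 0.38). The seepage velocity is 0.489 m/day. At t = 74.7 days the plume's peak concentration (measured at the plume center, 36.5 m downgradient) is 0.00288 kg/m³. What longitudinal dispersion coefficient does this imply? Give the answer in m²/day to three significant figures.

1.22 m²/day

At the plume center C_max = M/(n_e·A·√(4πDt)), so D = M²/(4πt·(n_e·A·C_max)²).
n_e·A·C_max = 0.38 × 23.6 × 0.00288 = 0.02583 kg/m.
D = 0.875²/(4π × 74.7 × 0.02583²) = 1.22 m²/day.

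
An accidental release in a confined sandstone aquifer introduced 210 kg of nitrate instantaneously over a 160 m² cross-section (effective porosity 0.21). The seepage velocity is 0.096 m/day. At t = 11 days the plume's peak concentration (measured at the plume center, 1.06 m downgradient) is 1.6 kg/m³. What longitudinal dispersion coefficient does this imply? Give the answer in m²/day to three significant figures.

At the plume center C_max = M/(n_e·A·√(4πDt)), so D = M²/(4πt·(n_e·A·C_max)²).
n_e·A·C_max = 0.21 × 160 × 1.6 = 53.76 kg/m.
D = 210²/(4π × 11 × 53.76²) = 0.110 m²/day.

0.110 m²/day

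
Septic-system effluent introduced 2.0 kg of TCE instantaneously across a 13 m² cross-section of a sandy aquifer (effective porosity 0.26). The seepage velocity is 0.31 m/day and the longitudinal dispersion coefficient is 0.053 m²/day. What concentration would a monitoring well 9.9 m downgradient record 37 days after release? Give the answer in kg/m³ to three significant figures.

For an instantaneous plane source, C(x,t) = M/(n_e·A·√(4πDt)) · exp(−(x−vt)²/(4Dt)), with n_e·A the pore (flow) area.
Plume center vt = 0.31 × 37 = 11.47 m, so the well at 9.9 m is 1.57 m upgradient of the peak.
√(4πDt) = 4.964 m, giving peak height M/(n_e·A·√(4πDt)) = 2.0/(0.26 × 13 × 4.964) = 0.1192 kg/m³.
(x−vt)²/(4Dt) = (-1.57)²/(4 × 0.053 × 37) = 0.3142; exp(−0.3142) = 0.7304.
C = 0.1192 × 0.7304 = 0.0871 kg/m³.

0.0871 kg/m³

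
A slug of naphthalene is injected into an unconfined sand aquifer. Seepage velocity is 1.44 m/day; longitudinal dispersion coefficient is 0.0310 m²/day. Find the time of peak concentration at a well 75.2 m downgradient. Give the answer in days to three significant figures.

52.2 days

For the 1D instantaneous-source solution, setting ∂C/∂t = 0 at fixed x gives v²t² + 2Dt − x² = 0, so t = (√(D² + v²x²) − D)/v².
√(D² + v²x²) = √(0.0310² + 1.44² × 75.2²) = 108.3; v² = 2.0736.
t = (108.3 − 0.0310)/2.0736 = 52.2 days (vs. the pure-advection estimate x/v = 52.2 d).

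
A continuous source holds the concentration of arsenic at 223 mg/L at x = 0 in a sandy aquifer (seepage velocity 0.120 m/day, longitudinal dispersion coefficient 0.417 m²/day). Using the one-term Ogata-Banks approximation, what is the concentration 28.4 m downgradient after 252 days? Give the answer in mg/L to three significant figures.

For a continuous step input, C/C₀ ≈ ½·erfc((x−vt)/(2√(Dt))).
vt = 0.120 × 252 = 30.24 m and 2√(Dt) = 2√(0.417 × 252) = 20.50 m.
Argument (x−vt)/(2√(Dt)) = (28.4 − 30.24)/20.50 = -0.08976; ½·erfc(-0.08976) = 0.5505.
C = 223 × 0.5505 = 123 mg/L.

123 mg/L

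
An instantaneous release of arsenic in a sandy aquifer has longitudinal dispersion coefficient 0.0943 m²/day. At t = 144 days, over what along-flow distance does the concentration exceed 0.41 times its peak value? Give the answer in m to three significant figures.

The plume is Gaussian with σ = √(2Dt) = √(2 × 0.0943 × 144) = 5.211 m.
C/C_peak = exp(−Δx²/(2σ²)) = 0.41 ⇒ Δx = σ·√(−2 ln 0.41) = 5.211 × 1.335 = 6.957 m.
Width = 2Δx = 13.9 m.

13.9 m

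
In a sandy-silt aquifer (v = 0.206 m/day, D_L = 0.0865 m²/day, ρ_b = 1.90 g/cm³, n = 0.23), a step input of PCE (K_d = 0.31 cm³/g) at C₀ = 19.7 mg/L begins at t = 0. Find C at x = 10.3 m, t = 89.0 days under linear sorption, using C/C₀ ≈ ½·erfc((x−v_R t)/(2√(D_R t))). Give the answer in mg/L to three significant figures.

0.130 mg/L

Retardation factor R = 1 + ρ_b·K_d/n = 1 + 1.90 × 0.31/0.23 = 3.561.
Sorption retards both mechanisms: v_R = v/R = 0.05785 m/day, D_R = D/R = 0.02429 m²/day.
v_R·t = 0.05785 × 89.0 = 5.14865 m; 2√(D_R t) = 2.941 m; argument = (10.3 − 5.14865)/2.941 = 1.752.
C = C₀ × ½·erfc(1.752) = 19.7 × 0.006612 = 0.130 mg/L.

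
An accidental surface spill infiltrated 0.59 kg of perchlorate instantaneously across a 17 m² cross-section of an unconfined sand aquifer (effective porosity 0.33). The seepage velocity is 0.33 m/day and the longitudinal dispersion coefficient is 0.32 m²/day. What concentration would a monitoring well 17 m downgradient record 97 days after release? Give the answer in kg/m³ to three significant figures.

For an instantaneous plane source, C(x,t) = M/(n_e·A·√(4πDt)) · exp(−(x−vt)²/(4Dt)), with n_e·A the pore (flow) area.
Plume center vt = 0.33 × 97 = 32.01 m, so the well at 17 m is 15.01 m upgradient of the peak.
√(4πDt) = 19.75 m, giving peak height M/(n_e·A·√(4πDt)) = 0.59/(0.33 × 17 × 19.75) = 0.005325 kg/m³.
(x−vt)²/(4Dt) = (-15.01)²/(4 × 0.32 × 97) = 1.815; exp(−1.815) = 0.1628.
C = 0.005325 × 0.1628 = 0.000867 kg/m³.

0.000867 kg/m³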